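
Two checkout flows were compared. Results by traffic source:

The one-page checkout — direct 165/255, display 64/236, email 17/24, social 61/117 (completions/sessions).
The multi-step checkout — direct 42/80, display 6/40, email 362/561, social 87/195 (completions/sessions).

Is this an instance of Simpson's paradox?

Direct: the one-page checkout 165/255 = 64.7%, the multi-step checkout 42/80 = 52.5% → the one-page checkout
Display: the one-page checkout 64/236 = 27.1%, the multi-step checkout 6/40 = 15.0% → the one-page checkout
Email: the one-page checkout 17/24 = 70.8%, the multi-step checkout 362/561 = 64.5% → the one-page checkout
Social: the one-page checkout 61/117 = 52.1%, the multi-step checkout 87/195 = 44.6% → the one-page checkout
Overall: the one-page checkout 307/632 = 48.6%, the multi-step checkout 497/876 = 56.7% → the multi-step checkout
The one-page checkout wins each traffic group but the multi-step checkout wins overall — the comparison reverses. The one-page checkout's sessions skew toward display, which has a lower base rate.

Yes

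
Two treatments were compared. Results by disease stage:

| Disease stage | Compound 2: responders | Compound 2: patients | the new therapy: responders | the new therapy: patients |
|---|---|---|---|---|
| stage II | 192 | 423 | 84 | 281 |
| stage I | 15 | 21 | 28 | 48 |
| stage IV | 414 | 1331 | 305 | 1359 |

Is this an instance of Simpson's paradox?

No

Stage II: Compound 2 192/423 = 45.4%, the new therapy 84/281 = 29.9% → Compound 2
Stage I: Compound 2 15/21 = 71.4%, the new therapy 28/48 = 58.3% → Compound 2
Stage IV: Compound 2 414/1331 = 31.1%, the new therapy 305/1359 = 22.4% → Compound 2
Overall: Compound 2 621/1775 = 35.0%, the new therapy 417/1688 = 24.7% → Compound 2
Compound 2 wins overall and in every disease group — no reversal.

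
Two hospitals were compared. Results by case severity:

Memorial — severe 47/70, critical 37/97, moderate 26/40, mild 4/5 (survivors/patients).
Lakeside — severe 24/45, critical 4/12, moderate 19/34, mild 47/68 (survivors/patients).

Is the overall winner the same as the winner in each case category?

Severe: Memorial 47/70 = 67.1%, Lakeside 24/45 = 53.3% → Memorial
Critical: Memorial 37/97 = 38.1%, Lakeside 4/12 = 33.3% → Memorial
Moderate: Memorial 26/40 = 65.0%, Lakeside 19/34 = 55.9% → Memorial
Mild: Memorial 4/5 = 80.0%, Lakeside 47/68 = 69.1% → Memorial
Overall: Memorial 114/212 = 53.8%, Lakeside 94/159 = 59.1% → Lakeside
Memorial wins each case group but Lakeside wins overall — the comparison reverses. Memorial's patients skew toward critical, which has a lower base rate.

No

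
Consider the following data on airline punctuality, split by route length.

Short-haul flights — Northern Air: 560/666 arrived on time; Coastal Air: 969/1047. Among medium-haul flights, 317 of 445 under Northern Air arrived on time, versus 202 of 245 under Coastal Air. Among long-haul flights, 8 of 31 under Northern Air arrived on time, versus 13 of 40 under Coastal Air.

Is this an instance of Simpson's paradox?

No

Short-haul: Northern Air 560/666 = 84.1%, Coastal Air 969/1047 = 92.6% → Coastal Air
Medium-haul: Northern Air 317/445 = 71.2%, Coastal Air 202/245 = 82.4% → Coastal Air
Long-haul: Northern Air 8/31 = 25.8%, Coastal Air 13/40 = 32.5% → Coastal Air
Overall: Northern Air 885/1142 = 77.5%, Coastal Air 1184/1332 = 88.9% → Coastal Air
Coastal Air wins overall and in every route group — no reversal.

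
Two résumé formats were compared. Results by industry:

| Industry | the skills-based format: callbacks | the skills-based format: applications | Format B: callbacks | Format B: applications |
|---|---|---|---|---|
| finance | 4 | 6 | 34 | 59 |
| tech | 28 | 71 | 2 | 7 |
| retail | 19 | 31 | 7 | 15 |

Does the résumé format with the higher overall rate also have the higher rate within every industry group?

Finance: the skills-based format 4/6 = 66.7%, Format B 34/59 = 57.6% → the skills-based format
Tech: the skills-based format 28/71 = 39.4%, Format B 2/7 = 28.6% → the skills-based format
Retail: the skills-based format 19/31 = 61.3%, Format B 7/15 = 46.7% → the skills-based format
Overall: the skills-based format 51/108 = 47.2%, Format B 43/81 = 53.1% → Format B
The skills-based format wins each industry group but Format B wins overall — the comparison reverses. The skills-based format's applications skew toward tech, which has a lower base rate.

No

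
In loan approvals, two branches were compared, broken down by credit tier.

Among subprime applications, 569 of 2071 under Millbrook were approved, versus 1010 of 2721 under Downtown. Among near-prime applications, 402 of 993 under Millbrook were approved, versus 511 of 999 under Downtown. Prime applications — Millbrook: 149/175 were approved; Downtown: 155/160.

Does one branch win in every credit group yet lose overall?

No

Subprime: Millbrook 569/2071 = 27.5%, Downtown 1010/2721 = 37.1% → Downtown
Near-prime: Millbrook 402/993 = 40.5%, Downtown 511/999 = 51.2% → Downtown
Prime: Millbrook 149/175 = 85.1%, Downtown 155/160 = 96.9% → Downtown
Overall: Millbrook 1120/3239 = 34.6%, Downtown 1676/3880 = 43.2% → Downtown
Downtown wins overall and in every credit group — no reversal.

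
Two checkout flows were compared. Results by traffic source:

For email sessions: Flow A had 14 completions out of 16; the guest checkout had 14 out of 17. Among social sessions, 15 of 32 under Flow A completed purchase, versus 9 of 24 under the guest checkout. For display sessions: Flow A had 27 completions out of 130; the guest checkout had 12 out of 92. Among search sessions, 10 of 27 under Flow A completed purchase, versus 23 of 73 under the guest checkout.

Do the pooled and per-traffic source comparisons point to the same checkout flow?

Yes

Email: Flow A 14/16 = 87.5%, the guest checkout 14/17 = 82.4% → Flow A
Social: Flow A 15/32 = 46.9%, the guest checkout 9/24 = 37.5% → Flow A
Display: Flow A 27/130 = 20.8%, the guest checkout 12/92 = 13.0% → Flow A
Search: Flow A 10/27 = 37.0%, the guest checkout 23/73 = 31.5% → Flow A
Overall: Flow A 66/205 = 32.2%, the guest checkout 58/206 = 28.2% → Flow A
Flow A wins overall and in every traffic group — no reversal.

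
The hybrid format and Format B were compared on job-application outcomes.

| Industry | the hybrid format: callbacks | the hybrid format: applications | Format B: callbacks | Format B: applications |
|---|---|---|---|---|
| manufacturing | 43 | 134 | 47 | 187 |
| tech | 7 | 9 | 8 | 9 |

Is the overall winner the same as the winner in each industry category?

No

Manufacturing: the hybrid format 43/134 = 32.1%, Format B 47/187 = 25.1% → the hybrid format
Tech: the hybrid format 7/9 = 77.8%, Format B 8/9 = 88.9% → Format B
Overall: the hybrid format 50/143 = 35.0%, Format B 55/196 = 28.1% → the hybrid format
Neither sweeps: the hybrid format wins 1 of 2 groups, Format B wins 1. The hybrid format wins overall but not every group — no Simpson reversal.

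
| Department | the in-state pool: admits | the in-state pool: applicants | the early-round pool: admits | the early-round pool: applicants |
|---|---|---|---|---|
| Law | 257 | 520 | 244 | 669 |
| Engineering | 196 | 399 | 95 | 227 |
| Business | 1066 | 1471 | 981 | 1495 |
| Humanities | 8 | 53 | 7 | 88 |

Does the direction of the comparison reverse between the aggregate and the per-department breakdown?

No

Law: the in-state pool 257/520 = 49.4%, the early-round pool 244/669 = 36.5% → the in-state pool
Engineering: the in-state pool 196/399 = 49.1%, the early-round pool 95/227 = 41.9% → the in-state pool
Business: the in-state pool 1066/1471 = 72.5%, the early-round pool 981/1495 = 65.6% → the in-state pool
Humanities: the in-state pool 8/53 = 15.1%, the early-round pool 7/88 = 8.0% → the in-state pool
Overall: the in-state pool 1527/2443 = 62.5%, the early-round pool 1327/2479 = 53.5% → the in-state pool
The in-state pool wins overall and in every department group — no reversal.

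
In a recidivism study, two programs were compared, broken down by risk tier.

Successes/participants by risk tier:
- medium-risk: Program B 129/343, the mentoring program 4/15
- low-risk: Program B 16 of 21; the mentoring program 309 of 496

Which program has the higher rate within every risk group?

Program B

Medium-risk: Program B 129/343 = 37.6%, the mentoring program 4/15 = 26.7% → Program B
Low-risk: Program B 16/21 = 76.2%, the mentoring program 309/496 = 62.3% → Program B
Program B has the higher rate in both groups.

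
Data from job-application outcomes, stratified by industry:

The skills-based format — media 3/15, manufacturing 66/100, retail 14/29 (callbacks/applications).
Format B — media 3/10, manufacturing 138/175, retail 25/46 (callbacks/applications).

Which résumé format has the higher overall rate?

Media: the skills-based format 3/15 = 20.0%, Format B 3/10 = 30.0% → Format B
Manufacturing: the skills-based format 66/100 = 66.0%, Format B 138/175 = 78.9% → Format B
Retail: the skills-based format 14/29 = 48.3%, Format B 25/46 = 54.3% → Format B
Overall: the skills-based format 83/144 = 57.6%, Format B 166/231 = 71.9% → Format B

Format B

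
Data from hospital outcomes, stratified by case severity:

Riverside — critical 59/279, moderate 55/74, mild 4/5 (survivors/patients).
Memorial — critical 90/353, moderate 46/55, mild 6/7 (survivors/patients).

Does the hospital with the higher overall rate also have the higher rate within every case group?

Critical: Riverside 59/279 = 21.1%, Memorial 90/353 = 25.5% → Memorial
Moderate: Riverside 55/74 = 74.3%, Memorial 46/55 = 83.6% → Memorial
Mild: Riverside 4/5 = 80.0%, Memorial 6/7 = 85.7% → Memorial
Overall: Riverside 118/358 = 33.0%, Memorial 142/415 = 34.2% → Memorial
Memorial wins overall and in every case group — no reversal.

Yes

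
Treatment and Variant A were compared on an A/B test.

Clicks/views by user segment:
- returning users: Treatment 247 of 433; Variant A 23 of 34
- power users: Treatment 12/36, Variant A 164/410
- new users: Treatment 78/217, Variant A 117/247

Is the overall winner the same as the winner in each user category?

Returning users: Treatment 247/433 = 57.0%, Variant A 23/34 = 67.6% → Variant A
Power users: Treatment 12/36 = 33.3%, Variant A 164/410 = 40.0% → Variant A
New users: Treatment 78/217 = 35.9%, Variant A 117/247 = 47.4% → Variant A
Overall: Treatment 337/686 = 49.1%, Variant A 304/691 = 44.0% → Treatment
Variant A wins each user group but Treatment wins overall — the comparison reverses. Variant A's views skew toward power users, which has a lower base rate.

No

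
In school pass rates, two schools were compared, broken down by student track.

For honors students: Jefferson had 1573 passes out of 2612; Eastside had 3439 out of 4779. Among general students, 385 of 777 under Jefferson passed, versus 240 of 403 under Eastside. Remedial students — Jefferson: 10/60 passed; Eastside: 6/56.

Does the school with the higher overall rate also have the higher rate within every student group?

No

Honors: Jefferson 1573/2612 = 60.2%, Eastside 3439/4779 = 72.0% → Eastside
General: Jefferson 385/777 = 49.5%, Eastside 240/403 = 59.6% → Eastside
Remedial: Jefferson 10/60 = 16.7%, Eastside 6/56 = 10.7% → Jefferson
Overall: Jefferson 1968/3449 = 57.1%, Eastside 3685/5238 = 70.4% → Eastside
Neither sweeps: Jefferson wins 1 of 3 groups, Eastside wins 2. Eastside wins overall but not every group — no Simpson reversal.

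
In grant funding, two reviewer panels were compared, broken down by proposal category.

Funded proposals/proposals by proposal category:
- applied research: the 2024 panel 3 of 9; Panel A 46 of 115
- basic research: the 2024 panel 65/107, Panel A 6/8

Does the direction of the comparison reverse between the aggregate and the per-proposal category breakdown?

Yes

Applied research: the 2024 panel 3/9 = 33.3%, Panel A 46/115 = 40.0% → Panel A
Basic research: the 2024 panel 65/107 = 60.7%, Panel A 6/8 = 75.0% → Panel A
Overall: the 2024 panel 68/116 = 58.6%, Panel A 52/123 = 42.3% → the 2024 panel
Panel A wins each proposal group but the 2024 panel wins overall — the comparison reverses. Panel A's proposals skew toward applied research, which has a lower base rate.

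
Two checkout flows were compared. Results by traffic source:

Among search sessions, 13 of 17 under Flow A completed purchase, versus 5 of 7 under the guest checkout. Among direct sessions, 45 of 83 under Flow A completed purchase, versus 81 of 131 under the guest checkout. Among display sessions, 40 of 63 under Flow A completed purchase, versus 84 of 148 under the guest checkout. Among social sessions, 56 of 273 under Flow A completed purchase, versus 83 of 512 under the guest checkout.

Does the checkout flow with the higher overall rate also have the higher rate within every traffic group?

No

Search: Flow A 13/17 = 76.5%, the guest checkout 5/7 = 71.4% → Flow A
Direct: Flow A 45/83 = 54.2%, the guest checkout 81/131 = 61.8% → the guest checkout
Display: Flow A 40/63 = 63.5%, the guest checkout 84/148 = 56.8% → Flow A
Social: Flow A 56/273 = 20.5%, the guest checkout 83/512 = 16.2% → Flow A
Overall: Flow A 154/436 = 35.3%, the guest checkout 253/798 = 31.7% → Flow A
Neither sweeps: Flow A wins 3 of 4 groups, the guest checkout wins 1. Flow A wins overall but not every group — no Simpson reversal.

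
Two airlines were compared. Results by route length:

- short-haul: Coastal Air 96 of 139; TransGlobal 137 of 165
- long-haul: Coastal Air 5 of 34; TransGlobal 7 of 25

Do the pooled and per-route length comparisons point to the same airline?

Short-haul: Coastal Air 96/139 = 69.1%, TransGlobal 137/165 = 83.0% → TransGlobal
Long-haul: Coastal Air 5/34 = 14.7%, TransGlobal 7/25 = 28.0% → TransGlobal
Overall: Coastal Air 101/173 = 58.4%, TransGlobal 144/190 = 75.8% → TransGlobal
TransGlobal wins overall and in every route group — no reversal.

Yes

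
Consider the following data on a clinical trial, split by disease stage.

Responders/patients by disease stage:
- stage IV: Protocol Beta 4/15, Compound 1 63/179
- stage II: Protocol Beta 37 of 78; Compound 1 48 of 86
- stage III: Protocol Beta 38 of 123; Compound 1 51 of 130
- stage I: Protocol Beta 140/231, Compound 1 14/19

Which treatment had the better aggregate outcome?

Stage IV: Protocol Beta 4/15 = 26.7%, Compound 1 63/179 = 35.2% → Compound 1
Stage II: Protocol Beta 37/78 = 47.4%, Compound 1 48/86 = 55.8% → Compound 1
Stage III: Protocol Beta 38/123 = 30.9%, Compound 1 51/130 = 39.2% → Compound 1
Stage I: Protocol Beta 140/231 = 60.6%, Compound 1 14/19 = 73.7% → Compound 1
Overall: Protocol Beta 219/447 = 49.0%, Compound 1 176/414 = 42.5% → Protocol Beta
(Compound 1 wins every disease group but Protocol Beta wins overall — Compound 1's patients skew toward the low-rate stage IV group.)

Protocol Beta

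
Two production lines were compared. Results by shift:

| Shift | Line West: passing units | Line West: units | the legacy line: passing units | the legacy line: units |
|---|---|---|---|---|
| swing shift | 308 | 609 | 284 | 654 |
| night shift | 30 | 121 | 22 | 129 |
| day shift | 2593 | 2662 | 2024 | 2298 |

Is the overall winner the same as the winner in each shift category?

Yes

Swing shift: Line West 308/609 = 50.6%, the legacy line 284/654 = 43.4% → Line West
Night shift: Line West 30/121 = 24.8%, the legacy line 22/129 = 17.1% → Line West
Day shift: Line West 2593/2662 = 97.4%, the legacy line 2024/2298 = 88.1% → Line West
Overall: Line West 2931/3392 = 86.4%, the legacy line 2330/3081 = 75.6% → Line West
Line West wins overall and in every shift group — no reversal.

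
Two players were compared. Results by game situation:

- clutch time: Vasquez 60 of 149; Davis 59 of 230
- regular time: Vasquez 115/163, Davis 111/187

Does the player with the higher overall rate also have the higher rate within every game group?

Yes

Clutch time: Vasquez 60/149 = 40.3%, Davis 59/230 = 25.7% → Vasquez
Regular time: Vasquez 115/163 = 70.6%, Davis 111/187 = 59.4% → Vasquez
Overall: Vasquez 175/312 = 56.1%, Davis 170/417 = 40.8% → Vasquez
Vasquez wins overall and in every game group — no reversal.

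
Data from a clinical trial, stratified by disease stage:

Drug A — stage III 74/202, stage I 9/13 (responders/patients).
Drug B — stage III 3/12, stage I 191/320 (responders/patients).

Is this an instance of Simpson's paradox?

Yes

Stage III: Drug A 74/202 = 36.6%, Drug B 3/12 = 25.0% → Drug A
Stage I: Drug A 9/13 = 69.2%, Drug B 191/320 = 59.7% → Drug A
Overall: Drug A 83/215 = 38.6%, Drug B 194/332 = 58.4% → Drug B
Drug A wins each disease group but Drug B wins overall — the comparison reverses. Drug A's patients skew toward stage III, which has a lower base rate.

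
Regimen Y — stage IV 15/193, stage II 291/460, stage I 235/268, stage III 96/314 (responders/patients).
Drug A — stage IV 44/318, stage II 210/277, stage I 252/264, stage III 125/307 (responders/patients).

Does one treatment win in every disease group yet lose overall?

Stage IV: Regimen Y 15/193 = 7.8%, Drug A 44/318 = 13.8% → Drug A
Stage II: Regimen Y 291/460 = 63.3%, Drug A 210/277 = 75.8% → Drug A
Stage I: Regimen Y 235/268 = 87.7%, Drug A 252/264 = 95.5% → Drug A
Stage III: Regimen Y 96/314 = 30.6%, Drug A 125/307 = 40.7% → Drug A
Overall: Regimen Y 637/1235 = 51.6%, Drug A 631/1166 = 54.1% → Drug A
Drug A wins overall and in every disease group — no reversal.

No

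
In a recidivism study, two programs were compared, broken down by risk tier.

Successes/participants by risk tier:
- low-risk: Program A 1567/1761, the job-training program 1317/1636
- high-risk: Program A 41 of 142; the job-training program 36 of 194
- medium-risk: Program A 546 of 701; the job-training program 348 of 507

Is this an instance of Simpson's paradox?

No

Low-risk: Program A 1567/1761 = 89.0%, the job-training program 1317/1636 = 80.5% → Program A
High-risk: Program A 41/142 = 28.9%, the job-training program 36/194 = 18.6% → Program A
Medium-risk: Program A 546/701 = 77.9%, the job-training program 348/507 = 68.6% → Program A
Overall: Program A 2154/2604 = 82.7%, the job-training program 1701/2337 = 72.8% → Program A
Program A wins overall and in every risk group — no reversal.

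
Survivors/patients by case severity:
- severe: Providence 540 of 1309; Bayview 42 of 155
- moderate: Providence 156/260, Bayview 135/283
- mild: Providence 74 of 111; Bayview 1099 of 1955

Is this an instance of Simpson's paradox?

Yes

Severe: Providence 540/1309 = 41.3%, Bayview 42/155 = 27.1% → Providence
Moderate: Providence 156/260 = 60.0%, Bayview 135/283 = 47.7% → Providence
Mild: Providence 74/111 = 66.7%, Bayview 1099/1955 = 56.2% → Providence
Overall: Providence 770/1680 = 45.8%, Bayview 1276/2393 = 53.3% → Bayview
Providence wins each case group but Bayview wins overall — the comparison reverses. Providence's patients skew toward severe, which has a lower base rate.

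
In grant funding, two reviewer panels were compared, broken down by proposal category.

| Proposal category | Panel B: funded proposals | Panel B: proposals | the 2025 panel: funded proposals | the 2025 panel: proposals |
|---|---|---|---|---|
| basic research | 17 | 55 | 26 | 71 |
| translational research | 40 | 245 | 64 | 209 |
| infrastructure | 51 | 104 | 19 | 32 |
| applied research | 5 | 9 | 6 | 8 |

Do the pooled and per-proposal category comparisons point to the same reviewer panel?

Yes

Basic research: Panel B 17/55 = 30.9%, the 2025 panel 26/71 = 36.6% → the 2025 panel
Translational research: Panel B 40/245 = 16.3%, the 2025 panel 64/209 = 30.6% → the 2025 panel
Infrastructure: Panel B 51/104 = 49.0%, the 2025 panel 19/32 = 59.4% → the 2025 panel
Applied research: Panel B 5/9 = 55.6%, the 2025 panel 6/8 = 75.0% → the 2025 panel
Overall: Panel B 113/413 = 27.4%, the 2025 panel 115/320 = 35.9% → the 2025 panel
The 2025 panel wins overall and in every proposal group — no reversal.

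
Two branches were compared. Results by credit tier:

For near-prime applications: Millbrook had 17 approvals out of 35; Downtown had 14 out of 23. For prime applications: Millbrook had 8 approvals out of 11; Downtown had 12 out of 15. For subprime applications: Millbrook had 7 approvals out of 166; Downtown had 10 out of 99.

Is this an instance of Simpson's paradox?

No

Near-prime: Millbrook 17/35 = 48.6%, Downtown 14/23 = 60.9% → Downtown
Prime: Millbrook 8/11 = 72.7%, Downtown 12/15 = 80.0% → Downtown
Subprime: Millbrook 7/166 = 4.2%, Downtown 10/99 = 10.1% → Downtown
Overall: Millbrook 32/212 = 15.1%, Downtown 36/137 = 26.3% → Downtown
Downtown wins overall and in every credit group — no reversal.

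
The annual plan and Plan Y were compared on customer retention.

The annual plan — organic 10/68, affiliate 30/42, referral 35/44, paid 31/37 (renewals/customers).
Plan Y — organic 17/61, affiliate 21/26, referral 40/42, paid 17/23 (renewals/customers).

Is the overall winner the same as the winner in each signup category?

Organic: the annual plan 10/68 = 14.7%, Plan Y 17/61 = 27.9% → Plan Y
Affiliate: the annual plan 30/42 = 71.4%, Plan Y 21/26 = 80.8% → Plan Y
Referral: the annual plan 35/44 = 79.5%, Plan Y 40/42 = 95.2% → Plan Y
Paid: the annual plan 31/37 = 83.8%, Plan Y 17/23 = 73.9% → the annual plan
Overall: the annual plan 106/191 = 55.5%, Plan Y 95/152 = 62.5% → Plan Y
Neither sweeps: the annual plan wins 1 of 4 groups, Plan Y wins 3. Plan Y wins overall but not every group — no Simpson reversal.

No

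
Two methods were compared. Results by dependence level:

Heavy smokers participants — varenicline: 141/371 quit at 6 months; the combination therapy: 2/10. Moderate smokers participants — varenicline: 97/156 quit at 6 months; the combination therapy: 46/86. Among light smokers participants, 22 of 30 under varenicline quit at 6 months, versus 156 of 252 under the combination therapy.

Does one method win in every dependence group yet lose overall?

Yes

Heavy smokers: varenicline 141/371 = 38.0%, the combination therapy 2/10 = 20.0% → varenicline
Moderate smokers: varenicline 97/156 = 62.2%, the combination therapy 46/86 = 53.5% → varenicline
Light smokers: varenicline 22/30 = 73.3%, the combination therapy 156/252 = 61.9% → varenicline
Overall: varenicline 260/557 = 46.7%, the combination therapy 204/348 = 58.6% → the combination therapy
Varenicline wins each dependence group but the combination therapy wins overall — the comparison reverses. Varenicline's participants skew toward heavy smokers, which has a lower base rate.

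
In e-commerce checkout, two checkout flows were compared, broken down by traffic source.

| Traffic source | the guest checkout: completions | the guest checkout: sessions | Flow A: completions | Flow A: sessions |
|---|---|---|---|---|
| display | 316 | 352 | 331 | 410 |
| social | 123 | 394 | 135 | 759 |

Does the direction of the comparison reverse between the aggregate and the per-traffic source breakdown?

Display: the guest checkout 316/352 = 89.8%, Flow A 331/410 = 80.7% → the guest checkout
Social: the guest checkout 123/394 = 31.2%, Flow A 135/759 = 17.8% → the guest checkout
Overall: the guest checkout 439/746 = 58.8%, Flow A 466/1169 = 39.9% → the guest checkout
The guest checkout wins overall and in every traffic group — no reversal.

No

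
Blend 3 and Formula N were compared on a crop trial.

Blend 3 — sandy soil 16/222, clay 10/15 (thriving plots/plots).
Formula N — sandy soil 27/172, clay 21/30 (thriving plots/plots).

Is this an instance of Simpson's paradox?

No

Sandy soil: Blend 3 16/222 = 7.2%, Formula N 27/172 = 15.7% → Formula N
Clay: Blend 3 10/15 = 66.7%, Formula N 21/30 = 70.0% → Formula N
Overall: Blend 3 26/237 = 11.0%, Formula N 48/202 = 23.8% → Formula N
Formula N wins overall and in every soil group — no reversal.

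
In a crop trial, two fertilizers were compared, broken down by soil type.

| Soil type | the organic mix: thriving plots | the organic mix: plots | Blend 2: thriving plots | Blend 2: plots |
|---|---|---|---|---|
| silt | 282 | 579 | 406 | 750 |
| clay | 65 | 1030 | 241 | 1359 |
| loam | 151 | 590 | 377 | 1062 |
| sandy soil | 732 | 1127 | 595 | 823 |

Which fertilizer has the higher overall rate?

Silt: the organic mix 282/579 = 48.7%, Blend 2 406/750 = 54.1% → Blend 2
Clay: the organic mix 65/1030 = 6.3%, Blend 2 241/1359 = 17.7% → Blend 2
Loam: the organic mix 151/590 = 25.6%, Blend 2 377/1062 = 35.5% → Blend 2
Sandy soil: the organic mix 732/1127 = 65.0%, Blend 2 595/823 = 72.3% → Blend 2
Overall: the organic mix 1230/3326 = 37.0%, Blend 2 1619/3994 = 40.5% → Blend 2

Blend 2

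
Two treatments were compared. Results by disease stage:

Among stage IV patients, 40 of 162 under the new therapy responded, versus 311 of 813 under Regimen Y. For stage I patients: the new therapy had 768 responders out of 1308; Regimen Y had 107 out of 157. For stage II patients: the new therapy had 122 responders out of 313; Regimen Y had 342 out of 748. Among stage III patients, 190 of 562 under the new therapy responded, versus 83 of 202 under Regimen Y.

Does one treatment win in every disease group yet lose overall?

Yes

Stage IV: the new therapy 40/162 = 24.7%, Regimen Y 311/813 = 38.3% → Regimen Y
Stage I: the new therapy 768/1308 = 58.7%, Regimen Y 107/157 = 68.2% → Regimen Y
Stage II: the new therapy 122/313 = 39.0%, Regimen Y 342/748 = 45.7% → Regimen Y
Stage III: the new therapy 190/562 = 33.8%, Regimen Y 83/202 = 41.1% → Regimen Y
Overall: the new therapy 1120/2345 = 47.8%, Regimen Y 843/1920 = 43.9% → the new therapy
Regimen Y wins each disease group but the new therapy wins overall — the comparison reverses. Regimen Y's patients skew toward stage IV, which has a lower base rate.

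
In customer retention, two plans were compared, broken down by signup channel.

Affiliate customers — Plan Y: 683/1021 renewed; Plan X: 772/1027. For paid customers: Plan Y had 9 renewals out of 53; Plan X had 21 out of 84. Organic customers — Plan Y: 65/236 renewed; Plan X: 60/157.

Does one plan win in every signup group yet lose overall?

Affiliate: Plan Y 683/1021 = 66.9%, Plan X 772/1027 = 75.2% → Plan X
Paid: Plan Y 9/53 = 17.0%, Plan X 21/84 = 25.0% → Plan X
Organic: Plan Y 65/236 = 27.5%, Plan X 60/157 = 38.2% → Plan X
Overall: Plan Y 757/1310 = 57.8%, Plan X 853/1268 = 67.3% → Plan X
Plan X wins overall and in every signup group — no reversal.

No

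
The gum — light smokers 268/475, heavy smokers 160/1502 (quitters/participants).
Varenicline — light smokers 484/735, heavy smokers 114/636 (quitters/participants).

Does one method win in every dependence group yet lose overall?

Light smokers: the gum 268/475 = 56.4%, varenicline 484/735 = 65.9% → varenicline
Heavy smokers: the gum 160/1502 = 10.7%, varenicline 114/636 = 17.9% → varenicline
Overall: the gum 428/1977 = 21.6%, varenicline 598/1371 = 43.6% → varenicline
Varenicline wins overall and in every dependence group — no reversal.

No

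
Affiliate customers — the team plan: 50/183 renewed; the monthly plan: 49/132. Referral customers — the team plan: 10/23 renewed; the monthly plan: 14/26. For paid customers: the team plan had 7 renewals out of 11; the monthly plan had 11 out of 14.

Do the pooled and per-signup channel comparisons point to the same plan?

Affiliate: the team plan 50/183 = 27.3%, the monthly plan 49/132 = 37.1% → the monthly plan
Referral: the team plan 10/23 = 43.5%, the monthly plan 14/26 = 53.8% → the monthly plan
Paid: the team plan 7/11 = 63.6%, the monthly plan 11/14 = 78.6% → the monthly plan
Overall: the team plan 67/217 = 30.9%, the monthly plan 74/172 = 43.0% → the monthly plan
The monthly plan wins overall and in every signup group — no reversal.

Yes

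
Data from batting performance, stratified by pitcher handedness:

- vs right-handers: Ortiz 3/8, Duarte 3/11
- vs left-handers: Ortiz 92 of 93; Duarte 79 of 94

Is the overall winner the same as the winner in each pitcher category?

Vs right-handers: Ortiz 3/8 = 37.5%, Duarte 3/11 = 27.3% → Ortiz
Vs left-handers: Ortiz 92/93 = 98.9%, Duarte 79/94 = 84.0% → Ortiz
Overall: Ortiz 95/101 = 94.1%, Duarte 82/105 = 78.1% → Ortiz
Ortiz wins overall and in every pitcher group — no reversal.

Yes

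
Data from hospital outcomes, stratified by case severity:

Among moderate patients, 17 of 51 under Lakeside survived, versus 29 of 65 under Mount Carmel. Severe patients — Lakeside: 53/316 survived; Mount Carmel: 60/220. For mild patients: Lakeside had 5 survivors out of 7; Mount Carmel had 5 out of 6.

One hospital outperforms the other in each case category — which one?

Mount Carmel

Moderate: Lakeside 17/51 = 33.3%, Mount Carmel 29/65 = 44.6% → Mount Carmel
Severe: Lakeside 53/316 = 16.8%, Mount Carmel 60/220 = 27.3% → Mount Carmel
Mild: Lakeside 5/7 = 71.4%, Mount Carmel 5/6 = 83.3% → Mount Carmel
Mount Carmel has the higher rate in all 3 groups.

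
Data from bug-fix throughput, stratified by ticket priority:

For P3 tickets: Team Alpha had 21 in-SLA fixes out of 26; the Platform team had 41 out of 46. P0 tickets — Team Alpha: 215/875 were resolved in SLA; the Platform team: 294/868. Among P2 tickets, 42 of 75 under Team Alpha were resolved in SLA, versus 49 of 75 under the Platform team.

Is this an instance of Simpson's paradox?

No

P3: Team Alpha 21/26 = 80.8%, the Platform team 41/46 = 89.1% → the Platform team
P0: Team Alpha 215/875 = 24.6%, the Platform team 294/868 = 33.9% → the Platform team
P2: Team Alpha 42/75 = 56.0%, the Platform team 49/75 = 65.3% → the Platform team
Overall: Team Alpha 278/976 = 28.5%, the Platform team 384/989 = 38.8% → the Platform team
The Platform team wins overall and in every ticket group — no reversal.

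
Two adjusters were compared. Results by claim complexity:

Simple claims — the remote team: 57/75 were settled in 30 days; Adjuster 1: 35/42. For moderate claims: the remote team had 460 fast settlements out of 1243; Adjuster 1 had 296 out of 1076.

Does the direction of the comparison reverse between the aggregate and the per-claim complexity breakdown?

Simple: the remote team 57/75 = 76.0%, Adjuster 1 35/42 = 83.3% → Adjuster 1
Moderate: the remote team 460/1243 = 37.0%, Adjuster 1 296/1076 = 27.5% → the remote team
Overall: the remote team 517/1318 = 39.2%, Adjuster 1 331/1118 = 29.6% → the remote team
Neither sweeps: the remote team wins 1 of 2 groups, Adjuster 1 wins 1. The remote team wins overall but not every group — no Simpson reversal.

No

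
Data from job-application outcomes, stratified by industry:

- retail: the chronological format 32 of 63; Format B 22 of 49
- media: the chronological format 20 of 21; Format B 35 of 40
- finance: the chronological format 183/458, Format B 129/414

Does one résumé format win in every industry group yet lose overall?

Retail: the chronological format 32/63 = 50.8%, Format B 22/49 = 44.9% → the chronological format
Media: the chronological format 20/21 = 95.2%, Format B 35/40 = 87.5% → the chronological format
Finance: the chronological format 183/458 = 40.0%, Format B 129/414 = 31.2% → the chronological format
Overall: the chronological format 235/542 = 43.4%, Format B 186/503 = 37.0% → the chronological format
The chronological format wins overall and in every industry group — no reversal.

No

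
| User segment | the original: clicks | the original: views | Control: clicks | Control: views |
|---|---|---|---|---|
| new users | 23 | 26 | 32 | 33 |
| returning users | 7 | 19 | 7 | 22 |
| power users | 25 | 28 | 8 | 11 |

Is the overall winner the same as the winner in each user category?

New users: the original 23/26 = 88.5%, Control 32/33 = 97.0% → Control
Returning users: the original 7/19 = 36.8%, Control 7/22 = 31.8% → the original
Power users: the original 25/28 = 89.3%, Control 8/11 = 72.7% → the original
Overall: the original 55/73 = 75.3%, Control 47/66 = 71.2% → the original
Neither sweeps: the original wins 2 of 3 groups, Control wins 1. The original wins overall but not every group — no Simpson reversal.

No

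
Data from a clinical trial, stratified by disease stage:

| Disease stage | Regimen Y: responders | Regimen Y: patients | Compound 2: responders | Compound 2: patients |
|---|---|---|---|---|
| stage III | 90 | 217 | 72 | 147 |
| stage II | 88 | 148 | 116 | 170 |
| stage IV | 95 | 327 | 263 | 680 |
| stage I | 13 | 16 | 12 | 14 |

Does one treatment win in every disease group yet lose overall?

No

Stage III: Regimen Y 90/217 = 41.5%, Compound 2 72/147 = 49.0% → Compound 2
Stage II: Regimen Y 88/148 = 59.5%, Compound 2 116/170 = 68.2% → Compound 2
Stage IV: Regimen Y 95/327 = 29.1%, Compound 2 263/680 = 38.7% → Compound 2
Stage I: Regimen Y 13/16 = 81.2%, Compound 2 12/14 = 85.7% → Compound 2
Overall: Regimen Y 286/708 = 40.4%, Compound 2 463/1011 = 45.8% → Compound 2
Compound 2 wins overall and in every disease group — no reversal.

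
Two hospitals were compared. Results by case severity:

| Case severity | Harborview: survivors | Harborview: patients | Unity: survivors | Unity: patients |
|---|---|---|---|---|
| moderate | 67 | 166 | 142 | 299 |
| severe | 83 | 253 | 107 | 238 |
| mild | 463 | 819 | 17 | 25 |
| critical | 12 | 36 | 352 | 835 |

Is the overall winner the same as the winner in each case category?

No

Moderate: Harborview 67/166 = 40.4%, Unity 142/299 = 47.5% → Unity
Severe: Harborview 83/253 = 32.8%, Unity 107/238 = 45.0% → Unity
Mild: Harborview 463/819 = 56.5%, Unity 17/25 = 68.0% → Unity
Critical: Harborview 12/36 = 33.3%, Unity 352/835 = 42.2% → Unity
Overall: Harborview 625/1274 = 49.1%, Unity 618/1397 = 44.2% → Harborview
Unity wins each case group but Harborview wins overall — the comparison reverses. Unity's patients skew toward critical, which has a lower base rate.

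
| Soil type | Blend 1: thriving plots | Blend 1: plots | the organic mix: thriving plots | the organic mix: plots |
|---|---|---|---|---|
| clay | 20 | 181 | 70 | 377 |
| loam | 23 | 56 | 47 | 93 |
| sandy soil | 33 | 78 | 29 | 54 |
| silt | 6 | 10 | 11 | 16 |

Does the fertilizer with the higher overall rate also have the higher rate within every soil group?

Clay: Blend 1 20/181 = 11.0%, the organic mix 70/377 = 18.6% → the organic mix
Loam: Blend 1 23/56 = 41.1%, the organic mix 47/93 = 50.5% → the organic mix
Sandy soil: Blend 1 33/78 = 42.3%, the organic mix 29/54 = 53.7% → the organic mix
Silt: Blend 1 6/10 = 60.0%, the organic mix 11/16 = 68.8% → the organic mix
Overall: Blend 1 82/325 = 25.2%, the organic mix 157/540 = 29.1% → the organic mix
The organic mix wins overall and in every soil group — no reversal.

Yes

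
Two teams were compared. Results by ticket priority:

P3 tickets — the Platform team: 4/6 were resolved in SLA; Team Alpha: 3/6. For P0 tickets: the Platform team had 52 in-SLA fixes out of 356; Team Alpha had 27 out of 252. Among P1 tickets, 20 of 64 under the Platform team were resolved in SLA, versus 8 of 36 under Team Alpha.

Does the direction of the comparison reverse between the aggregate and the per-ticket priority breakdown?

No

P3: the Platform team 4/6 = 66.7%, Team Alpha 3/6 = 50.0% → the Platform team
P0: the Platform team 52/356 = 14.6%, Team Alpha 27/252 = 10.7% → the Platform team
P1: the Platform team 20/64 = 31.2%, Team Alpha 8/36 = 22.2% → the Platform team
Overall: the Platform team 76/426 = 17.8%, Team Alpha 38/294 = 12.9% → the Platform team
The Platform team wins overall and in every ticket group — no reversal.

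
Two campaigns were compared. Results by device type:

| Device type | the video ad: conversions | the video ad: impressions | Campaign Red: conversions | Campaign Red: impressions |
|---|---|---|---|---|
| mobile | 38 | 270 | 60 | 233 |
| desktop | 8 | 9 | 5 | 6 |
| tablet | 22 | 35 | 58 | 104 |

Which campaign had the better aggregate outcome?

Campaign Red

Mobile: the video ad 38/270 = 14.1%, Campaign Red 60/233 = 25.8% → Campaign Red
Desktop: the video ad 8/9 = 88.9%, Campaign Red 5/6 = 83.3% → the video ad
Tablet: the video ad 22/35 = 62.9%, Campaign Red 58/104 = 55.8% → the video ad
Overall: the video ad 68/314 = 21.7%, Campaign Red 123/343 = 35.9% → Campaign Red
(Neither sweeps every device group, but Campaign Red has the higher pooled rate.)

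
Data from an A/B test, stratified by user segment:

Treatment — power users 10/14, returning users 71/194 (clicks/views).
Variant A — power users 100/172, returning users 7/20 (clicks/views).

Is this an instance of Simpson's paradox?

Yes

Power users: Treatment 10/14 = 71.4%, Variant A 100/172 = 58.1% → Treatment
Returning users: Treatment 71/194 = 36.6%, Variant A 7/20 = 35.0% → Treatment
Overall: Treatment 81/208 = 38.9%, Variant A 107/192 = 55.7% → Variant A
Treatment wins each user group but Variant A wins overall — the comparison reverses. Treatment's views skew toward returning users, which has a lower base rate.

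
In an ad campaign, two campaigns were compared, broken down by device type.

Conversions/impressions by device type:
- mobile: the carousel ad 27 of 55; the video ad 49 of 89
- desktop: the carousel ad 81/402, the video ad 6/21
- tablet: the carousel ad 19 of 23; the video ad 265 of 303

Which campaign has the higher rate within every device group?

Mobile: the carousel ad 27/55 = 49.1%, the video ad 49/89 = 55.1% → the video ad
Desktop: the carousel ad 81/402 = 20.1%, the video ad 6/21 = 28.6% → the video ad
Tablet: the carousel ad 19/23 = 82.6%, the video ad 265/303 = 87.5% → the video ad
The video ad has the higher rate in all 3 groups.

the video ad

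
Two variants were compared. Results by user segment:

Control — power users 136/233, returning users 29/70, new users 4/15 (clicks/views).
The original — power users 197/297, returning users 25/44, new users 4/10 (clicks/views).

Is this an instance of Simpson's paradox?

No

Power users: Control 136/233 = 58.4%, the original 197/297 = 66.3% → the original
Returning users: Control 29/70 = 41.4%, the original 25/44 = 56.8% → the original
New users: Control 4/15 = 26.7%, the original 4/10 = 40.0% → the original
Overall: Control 169/318 = 53.1%, the original 226/351 = 64.4% → the original
The original wins overall and in every user group — no reversal.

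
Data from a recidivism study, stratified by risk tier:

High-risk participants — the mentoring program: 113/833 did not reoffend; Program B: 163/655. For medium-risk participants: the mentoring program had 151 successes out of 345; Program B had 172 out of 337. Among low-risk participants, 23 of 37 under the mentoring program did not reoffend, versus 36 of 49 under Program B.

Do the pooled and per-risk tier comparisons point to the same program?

High-risk: the mentoring program 113/833 = 13.6%, Program B 163/655 = 24.9% → Program B
Medium-risk: the mentoring program 151/345 = 43.8%, Program B 172/337 = 51.0% → Program B
Low-risk: the mentoring program 23/37 = 62.2%, Program B 36/49 = 73.5% → Program B
Overall: the mentoring program 287/1215 = 23.6%, Program B 371/1041 = 35.6% → Program B
Program B wins overall and in every risk group — no reversal.

Yes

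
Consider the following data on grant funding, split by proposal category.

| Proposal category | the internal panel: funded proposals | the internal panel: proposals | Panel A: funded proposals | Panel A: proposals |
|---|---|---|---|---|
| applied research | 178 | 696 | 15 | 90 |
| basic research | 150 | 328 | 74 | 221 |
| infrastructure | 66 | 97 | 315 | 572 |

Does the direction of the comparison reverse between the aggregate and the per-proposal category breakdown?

Applied research: the internal panel 178/696 = 25.6%, Panel A 15/90 = 16.7% → the internal panel
Basic research: the internal panel 150/328 = 45.7%, Panel A 74/221 = 33.5% → the internal panel
Infrastructure: the internal panel 66/97 = 68.0%, Panel A 315/572 = 55.1% → the internal panel
Overall: the internal panel 394/1121 = 35.1%, Panel A 404/883 = 45.8% → Panel A
The internal panel wins each proposal group but Panel A wins overall — the comparison reverses. The internal panel's proposals skew toward applied research, which has a lower base rate.

Yes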